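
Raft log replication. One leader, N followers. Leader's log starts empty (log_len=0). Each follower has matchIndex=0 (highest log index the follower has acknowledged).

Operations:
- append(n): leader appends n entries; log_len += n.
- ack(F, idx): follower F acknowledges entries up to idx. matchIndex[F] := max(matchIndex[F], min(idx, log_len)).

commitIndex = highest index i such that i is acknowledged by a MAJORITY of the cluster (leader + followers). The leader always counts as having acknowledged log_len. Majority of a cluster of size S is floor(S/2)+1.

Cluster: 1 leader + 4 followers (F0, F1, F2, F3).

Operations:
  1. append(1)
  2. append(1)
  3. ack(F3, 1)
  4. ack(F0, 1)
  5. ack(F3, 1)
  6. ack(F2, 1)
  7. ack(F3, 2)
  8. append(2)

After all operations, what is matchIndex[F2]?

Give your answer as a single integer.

Answer: 1

Derivation:
Op 1: append 1 -> log_len=1
Op 2: append 1 -> log_len=2
Op 3: F3 acks idx 1 -> match: F0=0 F1=0 F2=0 F3=1; commitIndex=0
Op 4: F0 acks idx 1 -> match: F0=1 F1=0 F2=0 F3=1; commitIndex=1
Op 5: F3 acks idx 1 -> match: F0=1 F1=0 F2=0 F3=1; commitIndex=1
Op 6: F2 acks idx 1 -> match: F0=1 F1=0 F2=1 F3=1; commitIndex=1
Op 7: F3 acks idx 2 -> match: F0=1 F1=0 F2=1 F3=2; commitIndex=1
Op 8: append 2 -> log_len=4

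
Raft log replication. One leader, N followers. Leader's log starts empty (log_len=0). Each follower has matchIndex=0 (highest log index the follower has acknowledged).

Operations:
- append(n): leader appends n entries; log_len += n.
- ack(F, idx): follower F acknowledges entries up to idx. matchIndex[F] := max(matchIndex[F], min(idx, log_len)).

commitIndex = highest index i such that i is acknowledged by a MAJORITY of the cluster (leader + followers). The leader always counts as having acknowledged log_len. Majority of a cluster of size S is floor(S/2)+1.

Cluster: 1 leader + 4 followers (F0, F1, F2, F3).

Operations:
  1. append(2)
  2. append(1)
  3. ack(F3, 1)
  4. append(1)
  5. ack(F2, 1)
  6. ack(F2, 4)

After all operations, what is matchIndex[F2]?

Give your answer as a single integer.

Op 1: append 2 -> log_len=2
Op 2: append 1 -> log_len=3
Op 3: F3 acks idx 1 -> match: F0=0 F1=0 F2=0 F3=1; commitIndex=0
Op 4: append 1 -> log_len=4
Op 5: F2 acks idx 1 -> match: F0=0 F1=0 F2=1 F3=1; commitIndex=1
Op 6: F2 acks idx 4 -> match: F0=0 F1=0 F2=4 F3=1; commitIndex=1

Answer: 4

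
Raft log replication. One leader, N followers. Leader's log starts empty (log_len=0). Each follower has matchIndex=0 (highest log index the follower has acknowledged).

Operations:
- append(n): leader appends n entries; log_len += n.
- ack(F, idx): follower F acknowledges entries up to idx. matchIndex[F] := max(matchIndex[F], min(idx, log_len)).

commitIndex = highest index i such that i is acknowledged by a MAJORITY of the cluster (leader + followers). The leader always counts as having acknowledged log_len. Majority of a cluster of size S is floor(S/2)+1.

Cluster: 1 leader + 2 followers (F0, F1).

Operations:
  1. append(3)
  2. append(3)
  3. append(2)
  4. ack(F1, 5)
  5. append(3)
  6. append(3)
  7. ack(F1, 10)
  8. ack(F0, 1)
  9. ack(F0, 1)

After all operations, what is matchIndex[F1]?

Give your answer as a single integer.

Op 1: append 3 -> log_len=3
Op 2: append 3 -> log_len=6
Op 3: append 2 -> log_len=8
Op 4: F1 acks idx 5 -> match: F0=0 F1=5; commitIndex=5
Op 5: append 3 -> log_len=11
Op 6: append 3 -> log_len=14
Op 7: F1 acks idx 10 -> match: F0=0 F1=10; commitIndex=10
Op 8: F0 acks idx 1 -> match: F0=1 F1=10; commitIndex=10
Op 9: F0 acks idx 1 -> match: F0=1 F1=10; commitIndex=10

Answer: 10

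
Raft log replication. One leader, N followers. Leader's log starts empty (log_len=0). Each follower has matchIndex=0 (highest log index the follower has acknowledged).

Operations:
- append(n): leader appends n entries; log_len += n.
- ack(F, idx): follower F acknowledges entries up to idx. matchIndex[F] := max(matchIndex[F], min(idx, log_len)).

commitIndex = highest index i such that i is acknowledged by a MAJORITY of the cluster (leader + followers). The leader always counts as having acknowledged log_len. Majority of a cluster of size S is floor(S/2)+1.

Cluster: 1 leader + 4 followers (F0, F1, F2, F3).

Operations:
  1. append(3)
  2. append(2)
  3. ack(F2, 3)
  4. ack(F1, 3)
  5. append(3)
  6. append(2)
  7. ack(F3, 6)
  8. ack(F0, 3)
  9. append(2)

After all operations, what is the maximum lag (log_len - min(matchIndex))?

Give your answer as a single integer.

Answer: 9

Derivation:
Op 1: append 3 -> log_len=3
Op 2: append 2 -> log_len=5
Op 3: F2 acks idx 3 -> match: F0=0 F1=0 F2=3 F3=0; commitIndex=0
Op 4: F1 acks idx 3 -> match: F0=0 F1=3 F2=3 F3=0; commitIndex=3
Op 5: append 3 -> log_len=8
Op 6: append 2 -> log_len=10
Op 7: F3 acks idx 6 -> match: F0=0 F1=3 F2=3 F3=6; commitIndex=3
Op 8: F0 acks idx 3 -> match: F0=3 F1=3 F2=3 F3=6; commitIndex=3
Op 9: append 2 -> log_len=12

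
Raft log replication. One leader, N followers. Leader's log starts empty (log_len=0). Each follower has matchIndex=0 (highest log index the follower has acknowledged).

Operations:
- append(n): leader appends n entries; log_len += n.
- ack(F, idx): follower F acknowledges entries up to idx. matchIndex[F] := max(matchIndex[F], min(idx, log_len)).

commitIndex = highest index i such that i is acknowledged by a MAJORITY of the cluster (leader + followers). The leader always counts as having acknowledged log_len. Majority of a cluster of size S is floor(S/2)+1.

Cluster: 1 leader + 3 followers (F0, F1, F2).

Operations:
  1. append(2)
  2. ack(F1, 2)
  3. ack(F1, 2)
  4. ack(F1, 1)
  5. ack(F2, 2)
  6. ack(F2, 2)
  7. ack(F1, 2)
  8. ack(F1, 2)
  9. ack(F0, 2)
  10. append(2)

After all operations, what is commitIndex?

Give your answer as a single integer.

Answer: 2

Derivation:
Op 1: append 2 -> log_len=2
Op 2: F1 acks idx 2 -> match: F0=0 F1=2 F2=0; commitIndex=0
Op 3: F1 acks idx 2 -> match: F0=0 F1=2 F2=0; commitIndex=0
Op 4: F1 acks idx 1 -> match: F0=0 F1=2 F2=0; commitIndex=0
Op 5: F2 acks idx 2 -> match: F0=0 F1=2 F2=2; commitIndex=2
Op 6: F2 acks idx 2 -> match: F0=0 F1=2 F2=2; commitIndex=2
Op 7: F1 acks idx 2 -> match: F0=0 F1=2 F2=2; commitIndex=2
Op 8: F1 acks idx 2 -> match: F0=0 F1=2 F2=2; commitIndex=2
Op 9: F0 acks idx 2 -> match: F0=2 F1=2 F2=2; commitIndex=2
Op 10: append 2 -> log_len=4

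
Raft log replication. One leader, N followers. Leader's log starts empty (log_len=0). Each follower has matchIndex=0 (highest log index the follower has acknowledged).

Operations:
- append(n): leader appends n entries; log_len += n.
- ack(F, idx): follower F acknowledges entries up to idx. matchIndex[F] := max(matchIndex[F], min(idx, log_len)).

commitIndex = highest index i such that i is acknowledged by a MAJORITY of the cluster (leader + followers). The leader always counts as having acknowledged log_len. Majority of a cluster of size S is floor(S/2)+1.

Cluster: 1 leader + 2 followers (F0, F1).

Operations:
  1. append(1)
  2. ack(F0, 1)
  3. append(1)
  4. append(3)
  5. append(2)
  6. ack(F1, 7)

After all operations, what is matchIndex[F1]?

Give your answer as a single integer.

Answer: 7

Derivation:
Op 1: append 1 -> log_len=1
Op 2: F0 acks idx 1 -> match: F0=1 F1=0; commitIndex=1
Op 3: append 1 -> log_len=2
Op 4: append 3 -> log_len=5
Op 5: append 2 -> log_len=7
Op 6: F1 acks idx 7 -> match: F0=1 F1=7; commitIndex=7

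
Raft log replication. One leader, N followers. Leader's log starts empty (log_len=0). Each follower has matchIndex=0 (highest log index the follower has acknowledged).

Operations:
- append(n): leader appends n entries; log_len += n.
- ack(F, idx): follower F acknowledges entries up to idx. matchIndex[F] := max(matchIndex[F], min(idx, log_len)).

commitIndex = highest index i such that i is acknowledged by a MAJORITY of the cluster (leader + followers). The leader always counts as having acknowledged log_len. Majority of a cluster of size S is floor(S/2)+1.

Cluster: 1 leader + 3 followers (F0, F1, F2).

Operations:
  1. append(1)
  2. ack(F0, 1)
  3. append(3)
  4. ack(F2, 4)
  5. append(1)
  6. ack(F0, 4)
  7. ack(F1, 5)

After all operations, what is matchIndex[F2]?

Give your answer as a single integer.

Op 1: append 1 -> log_len=1
Op 2: F0 acks idx 1 -> match: F0=1 F1=0 F2=0; commitIndex=0
Op 3: append 3 -> log_len=4
Op 4: F2 acks idx 4 -> match: F0=1 F1=0 F2=4; commitIndex=1
Op 5: append 1 -> log_len=5
Op 6: F0 acks idx 4 -> match: F0=4 F1=0 F2=4; commitIndex=4
Op 7: F1 acks idx 5 -> match: F0=4 F1=5 F2=4; commitIndex=4

Answer: 4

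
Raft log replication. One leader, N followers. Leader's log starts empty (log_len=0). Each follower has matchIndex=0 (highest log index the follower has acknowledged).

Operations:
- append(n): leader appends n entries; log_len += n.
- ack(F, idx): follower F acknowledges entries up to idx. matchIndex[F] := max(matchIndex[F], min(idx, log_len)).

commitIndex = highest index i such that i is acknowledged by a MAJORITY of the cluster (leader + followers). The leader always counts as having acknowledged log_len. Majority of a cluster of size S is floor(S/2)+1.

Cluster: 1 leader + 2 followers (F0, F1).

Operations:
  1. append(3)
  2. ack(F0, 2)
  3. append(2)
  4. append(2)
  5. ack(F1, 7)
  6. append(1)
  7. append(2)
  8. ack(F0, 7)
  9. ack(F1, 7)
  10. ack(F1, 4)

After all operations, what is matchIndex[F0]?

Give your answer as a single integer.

Op 1: append 3 -> log_len=3
Op 2: F0 acks idx 2 -> match: F0=2 F1=0; commitIndex=2
Op 3: append 2 -> log_len=5
Op 4: append 2 -> log_len=7
Op 5: F1 acks idx 7 -> match: F0=2 F1=7; commitIndex=7
Op 6: append 1 -> log_len=8
Op 7: append 2 -> log_len=10
Op 8: F0 acks idx 7 -> match: F0=7 F1=7; commitIndex=7
Op 9: F1 acks idx 7 -> match: F0=7 F1=7; commitIndex=7
Op 10: F1 acks idx 4 -> match: F0=7 F1=7; commitIndex=7

Answer: 7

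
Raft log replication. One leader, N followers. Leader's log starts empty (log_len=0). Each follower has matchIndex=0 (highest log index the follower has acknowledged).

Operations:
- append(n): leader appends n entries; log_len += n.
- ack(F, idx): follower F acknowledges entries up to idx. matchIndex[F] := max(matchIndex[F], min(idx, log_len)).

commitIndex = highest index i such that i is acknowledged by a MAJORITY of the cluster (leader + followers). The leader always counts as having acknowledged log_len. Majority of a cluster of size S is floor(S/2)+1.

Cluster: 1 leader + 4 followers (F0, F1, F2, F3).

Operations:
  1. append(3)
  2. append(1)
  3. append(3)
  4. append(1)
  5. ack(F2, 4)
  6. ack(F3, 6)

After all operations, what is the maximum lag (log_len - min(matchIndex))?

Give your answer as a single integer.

Answer: 8

Derivation:
Op 1: append 3 -> log_len=3
Op 2: append 1 -> log_len=4
Op 3: append 3 -> log_len=7
Op 4: append 1 -> log_len=8
Op 5: F2 acks idx 4 -> match: F0=0 F1=0 F2=4 F3=0; commitIndex=0
Op 6: F3 acks idx 6 -> match: F0=0 F1=0 F2=4 F3=6; commitIndex=4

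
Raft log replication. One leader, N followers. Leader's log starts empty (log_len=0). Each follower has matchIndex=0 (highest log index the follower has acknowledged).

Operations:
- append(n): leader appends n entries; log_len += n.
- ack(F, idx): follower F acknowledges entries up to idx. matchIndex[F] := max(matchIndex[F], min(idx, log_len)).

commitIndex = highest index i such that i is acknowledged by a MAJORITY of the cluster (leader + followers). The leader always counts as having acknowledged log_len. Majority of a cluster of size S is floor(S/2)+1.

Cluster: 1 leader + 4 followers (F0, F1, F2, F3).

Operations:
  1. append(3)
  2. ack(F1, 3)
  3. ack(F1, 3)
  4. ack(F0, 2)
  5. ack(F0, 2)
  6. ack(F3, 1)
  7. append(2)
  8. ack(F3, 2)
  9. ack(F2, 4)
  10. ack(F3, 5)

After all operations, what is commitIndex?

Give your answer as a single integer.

Answer: 4

Derivation:
Op 1: append 3 -> log_len=3
Op 2: F1 acks idx 3 -> match: F0=0 F1=3 F2=0 F3=0; commitIndex=0
Op 3: F1 acks idx 3 -> match: F0=0 F1=3 F2=0 F3=0; commitIndex=0
Op 4: F0 acks idx 2 -> match: F0=2 F1=3 F2=0 F3=0; commitIndex=2
Op 5: F0 acks idx 2 -> match: F0=2 F1=3 F2=0 F3=0; commitIndex=2
Op 6: F3 acks idx 1 -> match: F0=2 F1=3 F2=0 F3=1; commitIndex=2
Op 7: append 2 -> log_len=5
Op 8: F3 acks idx 2 -> match: F0=2 F1=3 F2=0 F3=2; commitIndex=2
Op 9: F2 acks idx 4 -> match: F0=2 F1=3 F2=4 F3=2; commitIndex=3
Op 10: F3 acks idx 5 -> match: F0=2 F1=3 F2=4 F3=5; commitIndex=4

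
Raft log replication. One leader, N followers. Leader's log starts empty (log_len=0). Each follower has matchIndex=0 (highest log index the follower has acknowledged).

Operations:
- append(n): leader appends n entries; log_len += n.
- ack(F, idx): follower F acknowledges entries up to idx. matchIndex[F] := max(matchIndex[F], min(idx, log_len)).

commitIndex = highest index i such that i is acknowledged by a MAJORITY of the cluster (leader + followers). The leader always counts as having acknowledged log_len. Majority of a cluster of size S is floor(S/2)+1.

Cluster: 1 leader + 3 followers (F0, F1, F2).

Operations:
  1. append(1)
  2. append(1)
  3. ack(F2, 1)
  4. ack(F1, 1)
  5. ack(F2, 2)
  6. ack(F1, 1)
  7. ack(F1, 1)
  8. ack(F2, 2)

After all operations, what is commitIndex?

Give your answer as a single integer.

Answer: 1

Derivation:
Op 1: append 1 -> log_len=1
Op 2: append 1 -> log_len=2
Op 3: F2 acks idx 1 -> match: F0=0 F1=0 F2=1; commitIndex=0
Op 4: F1 acks idx 1 -> match: F0=0 F1=1 F2=1; commitIndex=1
Op 5: F2 acks idx 2 -> match: F0=0 F1=1 F2=2; commitIndex=1
Op 6: F1 acks idx 1 -> match: F0=0 F1=1 F2=2; commitIndex=1
Op 7: F1 acks idx 1 -> match: F0=0 F1=1 F2=2; commitIndex=1
Op 8: F2 acks idx 2 -> match: F0=0 F1=1 F2=2; commitIndex=1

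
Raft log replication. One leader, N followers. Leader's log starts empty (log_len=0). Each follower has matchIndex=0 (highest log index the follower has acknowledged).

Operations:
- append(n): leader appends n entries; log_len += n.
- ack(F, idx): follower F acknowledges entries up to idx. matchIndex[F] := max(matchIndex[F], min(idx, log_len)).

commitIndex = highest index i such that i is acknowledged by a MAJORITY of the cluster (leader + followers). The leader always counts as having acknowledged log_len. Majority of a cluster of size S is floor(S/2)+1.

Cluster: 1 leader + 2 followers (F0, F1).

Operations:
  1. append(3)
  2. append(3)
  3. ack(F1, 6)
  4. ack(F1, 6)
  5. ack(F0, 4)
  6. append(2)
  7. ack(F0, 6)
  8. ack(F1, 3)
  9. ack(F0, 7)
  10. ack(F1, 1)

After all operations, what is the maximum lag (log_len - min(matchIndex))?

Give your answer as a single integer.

Answer: 2

Derivation:
Op 1: append 3 -> log_len=3
Op 2: append 3 -> log_len=6
Op 3: F1 acks idx 6 -> match: F0=0 F1=6; commitIndex=6
Op 4: F1 acks idx 6 -> match: F0=0 F1=6; commitIndex=6
Op 5: F0 acks idx 4 -> match: F0=4 F1=6; commitIndex=6
Op 6: append 2 -> log_len=8
Op 7: F0 acks idx 6 -> match: F0=6 F1=6; commitIndex=6
Op 8: F1 acks idx 3 -> match: F0=6 F1=6; commitIndex=6
Op 9: F0 acks idx 7 -> match: F0=7 F1=6; commitIndex=7
Op 10: F1 acks idx 1 -> match: F0=7 F1=6; commitIndex=7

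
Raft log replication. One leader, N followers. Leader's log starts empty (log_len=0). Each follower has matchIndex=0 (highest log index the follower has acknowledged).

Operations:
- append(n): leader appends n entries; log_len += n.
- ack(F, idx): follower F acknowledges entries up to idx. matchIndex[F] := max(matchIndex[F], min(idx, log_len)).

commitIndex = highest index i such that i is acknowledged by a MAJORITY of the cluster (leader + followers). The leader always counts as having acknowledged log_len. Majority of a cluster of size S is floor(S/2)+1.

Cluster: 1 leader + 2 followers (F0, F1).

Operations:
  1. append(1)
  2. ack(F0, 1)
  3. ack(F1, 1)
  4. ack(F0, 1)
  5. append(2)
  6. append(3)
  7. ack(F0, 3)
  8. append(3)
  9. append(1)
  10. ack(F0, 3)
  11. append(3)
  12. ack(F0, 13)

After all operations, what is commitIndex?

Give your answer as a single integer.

Answer: 13

Derivation:
Op 1: append 1 -> log_len=1
Op 2: F0 acks idx 1 -> match: F0=1 F1=0; commitIndex=1
Op 3: F1 acks idx 1 -> match: F0=1 F1=1; commitIndex=1
Op 4: F0 acks idx 1 -> match: F0=1 F1=1; commitIndex=1
Op 5: append 2 -> log_len=3
Op 6: append 3 -> log_len=6
Op 7: F0 acks idx 3 -> match: F0=3 F1=1; commitIndex=3
Op 8: append 3 -> log_len=9
Op 9: append 1 -> log_len=10
Op 10: F0 acks idx 3 -> match: F0=3 F1=1; commitIndex=3
Op 11: append 3 -> log_len=13
Op 12: F0 acks idx 13 -> match: F0=13 F1=1; commitIndex=13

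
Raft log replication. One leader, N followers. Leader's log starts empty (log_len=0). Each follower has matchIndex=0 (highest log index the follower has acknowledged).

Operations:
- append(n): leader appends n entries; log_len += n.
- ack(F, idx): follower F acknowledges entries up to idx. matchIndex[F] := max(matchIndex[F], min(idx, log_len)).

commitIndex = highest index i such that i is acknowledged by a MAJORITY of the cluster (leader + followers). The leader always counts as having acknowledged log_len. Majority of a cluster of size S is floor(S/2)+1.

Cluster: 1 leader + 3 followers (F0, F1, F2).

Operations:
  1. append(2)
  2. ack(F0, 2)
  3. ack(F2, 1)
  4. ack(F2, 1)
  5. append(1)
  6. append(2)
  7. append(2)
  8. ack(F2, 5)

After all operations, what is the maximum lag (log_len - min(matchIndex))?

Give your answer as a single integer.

Op 1: append 2 -> log_len=2
Op 2: F0 acks idx 2 -> match: F0=2 F1=0 F2=0; commitIndex=0
Op 3: F2 acks idx 1 -> match: F0=2 F1=0 F2=1; commitIndex=1
Op 4: F2 acks idx 1 -> match: F0=2 F1=0 F2=1; commitIndex=1
Op 5: append 1 -> log_len=3
Op 6: append 2 -> log_len=5
Op 7: append 2 -> log_len=7
Op 8: F2 acks idx 5 -> match: F0=2 F1=0 F2=5; commitIndex=2

Answer: 7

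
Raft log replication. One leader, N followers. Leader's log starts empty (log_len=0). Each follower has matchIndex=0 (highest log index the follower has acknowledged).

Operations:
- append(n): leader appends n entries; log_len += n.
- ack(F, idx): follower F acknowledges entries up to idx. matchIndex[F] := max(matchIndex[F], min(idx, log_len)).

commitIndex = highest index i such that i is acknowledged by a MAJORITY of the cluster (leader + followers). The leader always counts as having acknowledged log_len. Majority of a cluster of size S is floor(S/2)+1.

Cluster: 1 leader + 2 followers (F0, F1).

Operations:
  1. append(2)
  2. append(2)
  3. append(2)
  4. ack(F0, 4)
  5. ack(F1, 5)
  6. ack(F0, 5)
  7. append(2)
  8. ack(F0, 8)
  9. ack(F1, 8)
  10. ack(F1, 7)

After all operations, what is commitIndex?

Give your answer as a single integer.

Op 1: append 2 -> log_len=2
Op 2: append 2 -> log_len=4
Op 3: append 2 -> log_len=6
Op 4: F0 acks idx 4 -> match: F0=4 F1=0; commitIndex=4
Op 5: F1 acks idx 5 -> match: F0=4 F1=5; commitIndex=5
Op 6: F0 acks idx 5 -> match: F0=5 F1=5; commitIndex=5
Op 7: append 2 -> log_len=8
Op 8: F0 acks idx 8 -> match: F0=8 F1=5; commitIndex=8
Op 9: F1 acks idx 8 -> match: F0=8 F1=8; commitIndex=8
Op 10: F1 acks idx 7 -> match: F0=8 F1=8; commitIndex=8

Answer: 8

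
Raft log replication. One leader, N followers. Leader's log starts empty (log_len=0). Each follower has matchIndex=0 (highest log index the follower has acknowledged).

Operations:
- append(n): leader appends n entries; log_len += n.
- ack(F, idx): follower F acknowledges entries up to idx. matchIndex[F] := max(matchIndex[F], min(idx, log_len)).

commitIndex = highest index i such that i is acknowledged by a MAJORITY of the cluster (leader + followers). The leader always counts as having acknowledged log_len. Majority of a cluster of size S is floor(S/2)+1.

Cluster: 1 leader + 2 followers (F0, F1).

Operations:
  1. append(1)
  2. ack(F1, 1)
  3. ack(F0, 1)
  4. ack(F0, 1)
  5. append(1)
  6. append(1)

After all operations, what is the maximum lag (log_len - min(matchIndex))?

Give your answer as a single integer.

Answer: 2

Derivation:
Op 1: append 1 -> log_len=1
Op 2: F1 acks idx 1 -> match: F0=0 F1=1; commitIndex=1
Op 3: F0 acks idx 1 -> match: F0=1 F1=1; commitIndex=1
Op 4: F0 acks idx 1 -> match: F0=1 F1=1; commitIndex=1
Op 5: append 1 -> log_len=2
Op 6: append 1 -> log_len=3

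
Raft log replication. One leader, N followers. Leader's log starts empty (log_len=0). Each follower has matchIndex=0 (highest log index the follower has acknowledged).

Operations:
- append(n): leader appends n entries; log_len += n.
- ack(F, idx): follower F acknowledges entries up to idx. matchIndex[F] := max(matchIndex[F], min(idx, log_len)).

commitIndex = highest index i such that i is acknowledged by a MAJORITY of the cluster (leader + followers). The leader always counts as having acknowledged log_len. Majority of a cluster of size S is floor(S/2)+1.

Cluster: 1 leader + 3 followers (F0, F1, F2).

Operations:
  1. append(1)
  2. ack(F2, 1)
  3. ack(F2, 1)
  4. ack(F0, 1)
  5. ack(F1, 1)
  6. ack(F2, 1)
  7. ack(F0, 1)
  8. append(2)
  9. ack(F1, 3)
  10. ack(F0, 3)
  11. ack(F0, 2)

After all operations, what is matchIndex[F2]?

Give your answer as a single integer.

Op 1: append 1 -> log_len=1
Op 2: F2 acks idx 1 -> match: F0=0 F1=0 F2=1; commitIndex=0
Op 3: F2 acks idx 1 -> match: F0=0 F1=0 F2=1; commitIndex=0
Op 4: F0 acks idx 1 -> match: F0=1 F1=0 F2=1; commitIndex=1
Op 5: F1 acks idx 1 -> match: F0=1 F1=1 F2=1; commitIndex=1
Op 6: F2 acks idx 1 -> match: F0=1 F1=1 F2=1; commitIndex=1
Op 7: F0 acks idx 1 -> match: F0=1 F1=1 F2=1; commitIndex=1
Op 8: append 2 -> log_len=3
Op 9: F1 acks idx 3 -> match: F0=1 F1=3 F2=1; commitIndex=1
Op 10: F0 acks idx 3 -> match: F0=3 F1=3 F2=1; commitIndex=3
Op 11: F0 acks idx 2 -> match: F0=3 F1=3 F2=1; commitIndex=3

Answer: 1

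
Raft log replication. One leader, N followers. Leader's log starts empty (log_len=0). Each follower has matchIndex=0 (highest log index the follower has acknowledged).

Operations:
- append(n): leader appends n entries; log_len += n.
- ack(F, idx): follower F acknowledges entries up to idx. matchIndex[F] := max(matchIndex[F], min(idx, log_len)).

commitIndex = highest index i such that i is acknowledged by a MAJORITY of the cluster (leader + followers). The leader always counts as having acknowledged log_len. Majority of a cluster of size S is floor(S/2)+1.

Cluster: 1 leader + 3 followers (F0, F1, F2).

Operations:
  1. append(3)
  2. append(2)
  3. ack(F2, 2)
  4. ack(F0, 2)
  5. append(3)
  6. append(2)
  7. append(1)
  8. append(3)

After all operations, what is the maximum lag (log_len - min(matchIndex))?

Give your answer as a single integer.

Answer: 14

Derivation:
Op 1: append 3 -> log_len=3
Op 2: append 2 -> log_len=5
Op 3: F2 acks idx 2 -> match: F0=0 F1=0 F2=2; commitIndex=0
Op 4: F0 acks idx 2 -> match: F0=2 F1=0 F2=2; commitIndex=2
Op 5: append 3 -> log_len=8
Op 6: append 2 -> log_len=10
Op 7: append 1 -> log_len=11
Op 8: append 3 -> log_len=14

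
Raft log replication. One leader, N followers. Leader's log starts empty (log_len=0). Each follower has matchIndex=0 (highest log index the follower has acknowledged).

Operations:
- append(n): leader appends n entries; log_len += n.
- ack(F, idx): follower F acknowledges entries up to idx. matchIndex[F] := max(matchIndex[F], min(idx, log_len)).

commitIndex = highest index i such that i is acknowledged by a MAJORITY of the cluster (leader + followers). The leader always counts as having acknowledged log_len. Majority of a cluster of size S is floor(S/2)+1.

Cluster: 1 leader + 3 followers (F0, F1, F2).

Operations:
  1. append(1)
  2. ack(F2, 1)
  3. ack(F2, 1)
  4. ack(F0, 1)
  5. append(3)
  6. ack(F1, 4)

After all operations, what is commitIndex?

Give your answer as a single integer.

Answer: 1

Derivation:
Op 1: append 1 -> log_len=1
Op 2: F2 acks idx 1 -> match: F0=0 F1=0 F2=1; commitIndex=0
Op 3: F2 acks idx 1 -> match: F0=0 F1=0 F2=1; commitIndex=0
Op 4: F0 acks idx 1 -> match: F0=1 F1=0 F2=1; commitIndex=1
Op 5: append 3 -> log_len=4
Op 6: F1 acks idx 4 -> match: F0=1 F1=4 F2=1; commitIndex=1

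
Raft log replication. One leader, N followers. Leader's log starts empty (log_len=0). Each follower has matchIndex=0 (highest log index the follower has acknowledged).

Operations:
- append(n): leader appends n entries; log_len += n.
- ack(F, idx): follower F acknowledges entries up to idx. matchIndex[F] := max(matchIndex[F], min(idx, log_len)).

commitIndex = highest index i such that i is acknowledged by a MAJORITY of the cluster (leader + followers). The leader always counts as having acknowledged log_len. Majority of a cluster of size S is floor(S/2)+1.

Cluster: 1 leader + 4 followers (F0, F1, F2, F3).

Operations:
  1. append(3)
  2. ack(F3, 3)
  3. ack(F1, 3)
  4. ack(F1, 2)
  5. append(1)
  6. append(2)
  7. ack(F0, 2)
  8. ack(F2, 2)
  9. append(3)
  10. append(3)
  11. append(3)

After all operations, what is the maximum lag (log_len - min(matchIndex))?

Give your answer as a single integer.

Op 1: append 3 -> log_len=3
Op 2: F3 acks idx 3 -> match: F0=0 F1=0 F2=0 F3=3; commitIndex=0
Op 3: F1 acks idx 3 -> match: F0=0 F1=3 F2=0 F3=3; commitIndex=3
Op 4: F1 acks idx 2 -> match: F0=0 F1=3 F2=0 F3=3; commitIndex=3
Op 5: append 1 -> log_len=4
Op 6: append 2 -> log_len=6
Op 7: F0 acks idx 2 -> match: F0=2 F1=3 F2=0 F3=3; commitIndex=3
Op 8: F2 acks idx 2 -> match: F0=2 F1=3 F2=2 F3=3; commitIndex=3
Op 9: append 3 -> log_len=9
Op 10: append 3 -> log_len=12
Op 11: append 3 -> log_len=15

Answer: 13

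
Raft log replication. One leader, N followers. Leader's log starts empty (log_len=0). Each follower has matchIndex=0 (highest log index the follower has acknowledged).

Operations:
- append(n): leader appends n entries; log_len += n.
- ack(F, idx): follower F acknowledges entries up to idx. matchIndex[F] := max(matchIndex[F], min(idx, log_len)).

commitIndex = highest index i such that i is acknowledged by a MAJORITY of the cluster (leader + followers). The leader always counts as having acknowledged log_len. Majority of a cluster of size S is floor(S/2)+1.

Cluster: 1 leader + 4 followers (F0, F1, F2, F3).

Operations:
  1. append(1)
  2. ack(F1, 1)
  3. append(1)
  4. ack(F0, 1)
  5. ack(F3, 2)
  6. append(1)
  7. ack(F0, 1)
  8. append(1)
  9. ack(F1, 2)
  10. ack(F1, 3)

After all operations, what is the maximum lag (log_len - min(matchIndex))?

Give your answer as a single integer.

Op 1: append 1 -> log_len=1
Op 2: F1 acks idx 1 -> match: F0=0 F1=1 F2=0 F3=0; commitIndex=0
Op 3: append 1 -> log_len=2
Op 4: F0 acks idx 1 -> match: F0=1 F1=1 F2=0 F3=0; commitIndex=1
Op 5: F3 acks idx 2 -> match: F0=1 F1=1 F2=0 F3=2; commitIndex=1
Op 6: append 1 -> log_len=3
Op 7: F0 acks idx 1 -> match: F0=1 F1=1 F2=0 F3=2; commitIndex=1
Op 8: append 1 -> log_len=4
Op 9: F1 acks idx 2 -> match: F0=1 F1=2 F2=0 F3=2; commitIndex=2
Op 10: F1 acks idx 3 -> match: F0=1 F1=3 F2=0 F3=2; commitIndex=2

Answer: 4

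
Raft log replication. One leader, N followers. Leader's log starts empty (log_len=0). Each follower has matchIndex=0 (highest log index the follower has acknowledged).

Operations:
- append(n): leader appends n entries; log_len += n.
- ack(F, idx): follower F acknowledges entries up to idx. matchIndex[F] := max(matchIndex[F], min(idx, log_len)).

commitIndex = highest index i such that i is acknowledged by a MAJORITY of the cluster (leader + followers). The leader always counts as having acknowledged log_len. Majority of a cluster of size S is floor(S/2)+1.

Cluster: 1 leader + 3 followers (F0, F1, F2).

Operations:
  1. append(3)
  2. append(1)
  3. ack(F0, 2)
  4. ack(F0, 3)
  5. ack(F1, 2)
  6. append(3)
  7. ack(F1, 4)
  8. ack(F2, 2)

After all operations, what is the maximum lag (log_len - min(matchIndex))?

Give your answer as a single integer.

Answer: 5

Derivation:
Op 1: append 3 -> log_len=3
Op 2: append 1 -> log_len=4
Op 3: F0 acks idx 2 -> match: F0=2 F1=0 F2=0; commitIndex=0
Op 4: F0 acks idx 3 -> match: F0=3 F1=0 F2=0; commitIndex=0
Op 5: F1 acks idx 2 -> match: F0=3 F1=2 F2=0; commitIndex=2
Op 6: append 3 -> log_len=7
Op 7: F1 acks idx 4 -> match: F0=3 F1=4 F2=0; commitIndex=3
Op 8: F2 acks idx 2 -> match: F0=3 F1=4 F2=2; commitIndex=3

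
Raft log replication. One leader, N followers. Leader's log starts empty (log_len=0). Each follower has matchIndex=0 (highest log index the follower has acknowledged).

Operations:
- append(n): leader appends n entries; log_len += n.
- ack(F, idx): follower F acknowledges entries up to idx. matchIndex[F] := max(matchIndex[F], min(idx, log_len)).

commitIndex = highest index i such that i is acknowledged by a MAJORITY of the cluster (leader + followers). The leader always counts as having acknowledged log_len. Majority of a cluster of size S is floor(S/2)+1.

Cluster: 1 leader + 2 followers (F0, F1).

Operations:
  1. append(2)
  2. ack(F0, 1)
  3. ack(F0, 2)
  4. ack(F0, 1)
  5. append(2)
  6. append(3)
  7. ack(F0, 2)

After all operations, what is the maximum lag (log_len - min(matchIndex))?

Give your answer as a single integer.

Op 1: append 2 -> log_len=2
Op 2: F0 acks idx 1 -> match: F0=1 F1=0; commitIndex=1
Op 3: F0 acks idx 2 -> match: F0=2 F1=0; commitIndex=2
Op 4: F0 acks idx 1 -> match: F0=2 F1=0; commitIndex=2
Op 5: append 2 -> log_len=4
Op 6: append 3 -> log_len=7
Op 7: F0 acks idx 2 -> match: F0=2 F1=0; commitIndex=2

Answer: 7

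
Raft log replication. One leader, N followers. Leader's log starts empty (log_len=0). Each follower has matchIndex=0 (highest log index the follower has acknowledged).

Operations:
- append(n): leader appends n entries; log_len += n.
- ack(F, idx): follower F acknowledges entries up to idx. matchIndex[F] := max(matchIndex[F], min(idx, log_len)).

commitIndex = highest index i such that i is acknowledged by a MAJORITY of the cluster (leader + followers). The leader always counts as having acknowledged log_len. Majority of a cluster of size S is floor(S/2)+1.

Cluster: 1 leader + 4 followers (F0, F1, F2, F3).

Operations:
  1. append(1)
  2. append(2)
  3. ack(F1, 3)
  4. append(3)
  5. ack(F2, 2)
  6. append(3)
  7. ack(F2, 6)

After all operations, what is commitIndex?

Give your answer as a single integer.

Answer: 3

Derivation:
Op 1: append 1 -> log_len=1
Op 2: append 2 -> log_len=3
Op 3: F1 acks idx 3 -> match: F0=0 F1=3 F2=0 F3=0; commitIndex=0
Op 4: append 3 -> log_len=6
Op 5: F2 acks idx 2 -> match: F0=0 F1=3 F2=2 F3=0; commitIndex=2
Op 6: append 3 -> log_len=9
Op 7: F2 acks idx 6 -> match: F0=0 F1=3 F2=6 F3=0; commitIndex=3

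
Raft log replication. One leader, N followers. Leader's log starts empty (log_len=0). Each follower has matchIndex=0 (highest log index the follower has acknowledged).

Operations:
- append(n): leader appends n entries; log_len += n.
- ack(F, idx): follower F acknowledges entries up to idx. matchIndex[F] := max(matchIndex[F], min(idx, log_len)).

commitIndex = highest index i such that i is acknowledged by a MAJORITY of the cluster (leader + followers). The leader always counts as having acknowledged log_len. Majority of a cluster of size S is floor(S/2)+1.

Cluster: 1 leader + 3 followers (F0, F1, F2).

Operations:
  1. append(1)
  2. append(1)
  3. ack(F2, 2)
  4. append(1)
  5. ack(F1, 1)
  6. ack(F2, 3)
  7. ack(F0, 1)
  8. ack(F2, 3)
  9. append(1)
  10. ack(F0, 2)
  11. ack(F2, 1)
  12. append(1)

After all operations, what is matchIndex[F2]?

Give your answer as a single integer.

Op 1: append 1 -> log_len=1
Op 2: append 1 -> log_len=2
Op 3: F2 acks idx 2 -> match: F0=0 F1=0 F2=2; commitIndex=0
Op 4: append 1 -> log_len=3
Op 5: F1 acks idx 1 -> match: F0=0 F1=1 F2=2; commitIndex=1
Op 6: F2 acks idx 3 -> match: F0=0 F1=1 F2=3; commitIndex=1
Op 7: F0 acks idx 1 -> match: F0=1 F1=1 F2=3; commitIndex=1
Op 8: F2 acks idx 3 -> match: F0=1 F1=1 F2=3; commitIndex=1
Op 9: append 1 -> log_len=4
Op 10: F0 acks idx 2 -> match: F0=2 F1=1 F2=3; commitIndex=2
Op 11: F2 acks idx 1 -> match: F0=2 F1=1 F2=3; commitIndex=2
Op 12: append 1 -> log_len=5

Answer: 3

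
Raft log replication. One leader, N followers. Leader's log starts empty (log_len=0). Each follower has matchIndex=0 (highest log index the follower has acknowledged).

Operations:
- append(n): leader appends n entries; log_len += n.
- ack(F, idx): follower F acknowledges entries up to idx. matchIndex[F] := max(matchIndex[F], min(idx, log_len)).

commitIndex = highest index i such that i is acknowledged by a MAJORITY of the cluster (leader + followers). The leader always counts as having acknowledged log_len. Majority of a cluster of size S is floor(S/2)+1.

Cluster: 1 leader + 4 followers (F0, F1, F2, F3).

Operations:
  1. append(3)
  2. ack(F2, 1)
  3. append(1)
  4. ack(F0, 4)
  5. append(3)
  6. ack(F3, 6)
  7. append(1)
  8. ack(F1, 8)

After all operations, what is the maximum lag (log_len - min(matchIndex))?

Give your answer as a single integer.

Op 1: append 3 -> log_len=3
Op 2: F2 acks idx 1 -> match: F0=0 F1=0 F2=1 F3=0; commitIndex=0
Op 3: append 1 -> log_len=4
Op 4: F0 acks idx 4 -> match: F0=4 F1=0 F2=1 F3=0; commitIndex=1
Op 5: append 3 -> log_len=7
Op 6: F3 acks idx 6 -> match: F0=4 F1=0 F2=1 F3=6; commitIndex=4
Op 7: append 1 -> log_len=8
Op 8: F1 acks idx 8 -> match: F0=4 F1=8 F2=1 F3=6; commitIndex=6

Answer: 7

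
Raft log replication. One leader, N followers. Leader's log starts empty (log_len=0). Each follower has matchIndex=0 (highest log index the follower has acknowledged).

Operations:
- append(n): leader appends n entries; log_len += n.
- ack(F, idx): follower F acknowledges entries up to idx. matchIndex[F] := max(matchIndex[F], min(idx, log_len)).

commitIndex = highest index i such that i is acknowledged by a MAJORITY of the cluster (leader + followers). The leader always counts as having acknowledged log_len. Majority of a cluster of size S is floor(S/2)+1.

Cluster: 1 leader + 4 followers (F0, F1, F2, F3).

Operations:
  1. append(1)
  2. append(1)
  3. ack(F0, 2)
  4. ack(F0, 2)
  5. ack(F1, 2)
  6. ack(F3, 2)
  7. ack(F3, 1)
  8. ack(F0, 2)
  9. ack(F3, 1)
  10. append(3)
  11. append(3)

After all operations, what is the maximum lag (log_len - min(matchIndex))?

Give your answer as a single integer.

Op 1: append 1 -> log_len=1
Op 2: append 1 -> log_len=2
Op 3: F0 acks idx 2 -> match: F0=2 F1=0 F2=0 F3=0; commitIndex=0
Op 4: F0 acks idx 2 -> match: F0=2 F1=0 F2=0 F3=0; commitIndex=0
Op 5: F1 acks idx 2 -> match: F0=2 F1=2 F2=0 F3=0; commitIndex=2
Op 6: F3 acks idx 2 -> match: F0=2 F1=2 F2=0 F3=2; commitIndex=2
Op 7: F3 acks idx 1 -> match: F0=2 F1=2 F2=0 F3=2; commitIndex=2
Op 8: F0 acks idx 2 -> match: F0=2 F1=2 F2=0 F3=2; commitIndex=2
Op 9: F3 acks idx 1 -> match: F0=2 F1=2 F2=0 F3=2; commitIndex=2
Op 10: append 3 -> log_len=5
Op 11: append 3 -> log_len=8

Answer: 8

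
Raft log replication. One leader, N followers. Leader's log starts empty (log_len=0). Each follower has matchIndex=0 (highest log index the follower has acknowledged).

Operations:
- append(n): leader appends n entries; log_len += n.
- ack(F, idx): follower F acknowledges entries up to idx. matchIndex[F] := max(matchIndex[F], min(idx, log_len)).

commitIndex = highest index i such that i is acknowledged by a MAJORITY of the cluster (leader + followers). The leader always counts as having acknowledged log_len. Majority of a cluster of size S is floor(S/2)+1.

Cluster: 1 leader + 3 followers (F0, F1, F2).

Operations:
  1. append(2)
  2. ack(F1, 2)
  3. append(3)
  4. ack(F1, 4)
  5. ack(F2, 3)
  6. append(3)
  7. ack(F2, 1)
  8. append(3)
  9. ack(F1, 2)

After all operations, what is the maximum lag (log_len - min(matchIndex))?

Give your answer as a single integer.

Answer: 11

Derivation:
Op 1: append 2 -> log_len=2
Op 2: F1 acks idx 2 -> match: F0=0 F1=2 F2=0; commitIndex=0
Op 3: append 3 -> log_len=5
Op 4: F1 acks idx 4 -> match: F0=0 F1=4 F2=0; commitIndex=0
Op 5: F2 acks idx 3 -> match: F0=0 F1=4 F2=3; commitIndex=3
Op 6: append 3 -> log_len=8
Op 7: F2 acks idx 1 -> match: F0=0 F1=4 F2=3; commitIndex=3
Op 8: append 3 -> log_len=11
Op 9: F1 acks idx 2 -> match: F0=0 F1=4 F2=3; commitIndex=3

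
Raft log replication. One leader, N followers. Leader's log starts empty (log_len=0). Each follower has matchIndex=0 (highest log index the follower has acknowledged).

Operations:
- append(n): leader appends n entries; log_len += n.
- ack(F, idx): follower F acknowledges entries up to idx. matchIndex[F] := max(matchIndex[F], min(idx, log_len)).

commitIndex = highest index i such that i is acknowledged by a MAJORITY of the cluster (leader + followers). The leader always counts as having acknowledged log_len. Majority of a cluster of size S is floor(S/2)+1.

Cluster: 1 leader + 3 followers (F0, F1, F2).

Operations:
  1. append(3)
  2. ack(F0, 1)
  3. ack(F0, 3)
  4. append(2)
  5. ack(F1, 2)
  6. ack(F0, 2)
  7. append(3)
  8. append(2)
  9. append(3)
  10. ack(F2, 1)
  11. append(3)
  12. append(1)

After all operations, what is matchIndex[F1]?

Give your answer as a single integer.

Answer: 2

Derivation:
Op 1: append 3 -> log_len=3
Op 2: F0 acks idx 1 -> match: F0=1 F1=0 F2=0; commitIndex=0
Op 3: F0 acks idx 3 -> match: F0=3 F1=0 F2=0; commitIndex=0
Op 4: append 2 -> log_len=5
Op 5: F1 acks idx 2 -> match: F0=3 F1=2 F2=0; commitIndex=2
Op 6: F0 acks idx 2 -> match: F0=3 F1=2 F2=0; commitIndex=2
Op 7: append 3 -> log_len=8
Op 8: append 2 -> log_len=10
Op 9: append 3 -> log_len=13
Op 10: F2 acks idx 1 -> match: F0=3 F1=2 F2=1; commitIndex=2
Op 11: append 3 -> log_len=16
Op 12: append 1 -> log_len=17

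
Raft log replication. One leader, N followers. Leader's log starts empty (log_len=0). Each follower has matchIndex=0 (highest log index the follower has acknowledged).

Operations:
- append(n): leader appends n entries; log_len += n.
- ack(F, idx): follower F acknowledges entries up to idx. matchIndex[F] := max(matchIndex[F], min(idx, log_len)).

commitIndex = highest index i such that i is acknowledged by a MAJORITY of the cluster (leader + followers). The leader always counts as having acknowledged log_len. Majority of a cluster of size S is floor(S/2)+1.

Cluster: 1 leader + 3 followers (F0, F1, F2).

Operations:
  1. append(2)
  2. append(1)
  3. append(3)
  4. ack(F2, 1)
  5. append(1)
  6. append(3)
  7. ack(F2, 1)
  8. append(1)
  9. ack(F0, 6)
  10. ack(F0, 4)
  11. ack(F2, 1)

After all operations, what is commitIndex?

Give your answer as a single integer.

Answer: 1

Derivation:
Op 1: append 2 -> log_len=2
Op 2: append 1 -> log_len=3
Op 3: append 3 -> log_len=6
Op 4: F2 acks idx 1 -> match: F0=0 F1=0 F2=1; commitIndex=0
Op 5: append 1 -> log_len=7
Op 6: append 3 -> log_len=10
Op 7: F2 acks idx 1 -> match: F0=0 F1=0 F2=1; commitIndex=0
Op 8: append 1 -> log_len=11
Op 9: F0 acks idx 6 -> match: F0=6 F1=0 F2=1; commitIndex=1
Op 10: F0 acks idx 4 -> match: F0=6 F1=0 F2=1; commitIndex=1
Op 11: F2 acks idx 1 -> match: F0=6 F1=0 F2=1; commitIndex=1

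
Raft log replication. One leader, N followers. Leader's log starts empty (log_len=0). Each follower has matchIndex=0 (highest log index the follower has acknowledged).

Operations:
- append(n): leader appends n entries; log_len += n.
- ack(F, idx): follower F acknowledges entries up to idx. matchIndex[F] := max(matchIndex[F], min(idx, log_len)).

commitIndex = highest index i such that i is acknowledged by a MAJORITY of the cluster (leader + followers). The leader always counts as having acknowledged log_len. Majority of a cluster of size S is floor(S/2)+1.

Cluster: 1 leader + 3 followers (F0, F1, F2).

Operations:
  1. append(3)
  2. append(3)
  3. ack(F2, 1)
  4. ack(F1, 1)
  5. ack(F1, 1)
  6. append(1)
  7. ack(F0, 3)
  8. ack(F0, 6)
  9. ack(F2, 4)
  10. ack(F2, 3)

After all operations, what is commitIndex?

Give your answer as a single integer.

Answer: 4

Derivation:
Op 1: append 3 -> log_len=3
Op 2: append 3 -> log_len=6
Op 3: F2 acks idx 1 -> match: F0=0 F1=0 F2=1; commitIndex=0
Op 4: F1 acks idx 1 -> match: F0=0 F1=1 F2=1; commitIndex=1
Op 5: F1 acks idx 1 -> match: F0=0 F1=1 F2=1; commitIndex=1
Op 6: append 1 -> log_len=7
Op 7: F0 acks idx 3 -> match: F0=3 F1=1 F2=1; commitIndex=1
Op 8: F0 acks idx 6 -> match: F0=6 F1=1 F2=1; commitIndex=1
Op 9: F2 acks idx 4 -> match: F0=6 F1=1 F2=4; commitIndex=4
Op 10: F2 acks idx 3 -> match: F0=6 F1=1 F2=4; commitIndex=4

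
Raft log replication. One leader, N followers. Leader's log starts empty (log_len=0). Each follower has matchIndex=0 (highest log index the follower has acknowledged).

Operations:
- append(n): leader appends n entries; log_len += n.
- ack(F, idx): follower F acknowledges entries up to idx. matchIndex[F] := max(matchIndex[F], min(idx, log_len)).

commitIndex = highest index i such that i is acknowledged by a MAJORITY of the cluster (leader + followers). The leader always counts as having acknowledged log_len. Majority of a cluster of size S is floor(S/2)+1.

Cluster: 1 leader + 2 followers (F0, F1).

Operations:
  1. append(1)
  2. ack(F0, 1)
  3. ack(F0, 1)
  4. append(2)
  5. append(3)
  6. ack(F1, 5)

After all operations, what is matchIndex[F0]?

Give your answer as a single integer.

Op 1: append 1 -> log_len=1
Op 2: F0 acks idx 1 -> match: F0=1 F1=0; commitIndex=1
Op 3: F0 acks idx 1 -> match: F0=1 F1=0; commitIndex=1
Op 4: append 2 -> log_len=3
Op 5: append 3 -> log_len=6
Op 6: F1 acks idx 5 -> match: F0=1 F1=5; commitIndex=5

Answer: 1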